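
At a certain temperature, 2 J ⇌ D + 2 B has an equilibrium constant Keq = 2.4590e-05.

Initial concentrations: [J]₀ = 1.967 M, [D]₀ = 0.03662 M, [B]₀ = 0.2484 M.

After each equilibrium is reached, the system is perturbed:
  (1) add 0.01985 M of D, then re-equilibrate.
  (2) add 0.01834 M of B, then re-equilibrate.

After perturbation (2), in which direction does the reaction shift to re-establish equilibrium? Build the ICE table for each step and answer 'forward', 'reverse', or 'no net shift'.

Q₀ = 5.8400e-04 vs Keq = 2.4590e-05 ⇒ Q>K, reverse
Step 1:
                  J         D         B
  init        1.967   0.03662    0.2484
  Δ         0.06705  -0.03353  -0.06705
  eq          2.034  0.003094    0.1813
  solve Keq expr → x = -0.03353; check Q = 2.4590e-05
Then add 0.01985 M of D.
Step 2:
                  J         D         B
  init        2.034   0.02294    0.1813
  Δ         0.03592  -0.01796  -0.03592
  eq           2.07  0.004982    0.1454
  solve Keq expr → x = -0.01796; check Q = 2.4590e-05
Then add 0.01834 M of B.
Step 3:
                  J         D         B
  init         2.07  0.004982    0.1638
  Δ        0.001906 -9.5294e-04 -0.001906
  eq          2.072  0.004029    0.1619
  solve Keq expr → x = -9.5294e-04; check Q = 2.4590e-05

Direction: reverse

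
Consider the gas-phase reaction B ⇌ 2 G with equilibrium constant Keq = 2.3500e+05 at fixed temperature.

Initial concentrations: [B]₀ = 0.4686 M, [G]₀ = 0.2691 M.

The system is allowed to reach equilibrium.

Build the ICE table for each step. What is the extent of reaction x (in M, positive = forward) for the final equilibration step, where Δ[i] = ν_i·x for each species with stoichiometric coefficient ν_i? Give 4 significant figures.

Q₀ = 0.1545 vs Keq = 2.3500e+05 ⇒ Q<K, forward
Step 1:
                  B         G
  I          0.4686    0.2691
  C         -0.4686    0.9372
  E       6.1920e-06     1.206
  solve Keq expr → x = 0.4686; check Q = 2.3500e+05

x = 0.4686 M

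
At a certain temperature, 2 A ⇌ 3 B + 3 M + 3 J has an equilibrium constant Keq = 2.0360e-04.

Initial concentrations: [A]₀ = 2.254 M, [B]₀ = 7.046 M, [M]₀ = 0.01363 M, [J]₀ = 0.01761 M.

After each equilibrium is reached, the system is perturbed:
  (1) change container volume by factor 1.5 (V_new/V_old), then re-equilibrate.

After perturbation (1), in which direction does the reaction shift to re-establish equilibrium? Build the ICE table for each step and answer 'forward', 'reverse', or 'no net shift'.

Direction: forward

Q₀ = 9.5211e-10 vs Keq = 2.0360e-04 ⇒ Q<K, forward
Step 1:
                  A         B         M         J
  I           2.254     7.046   0.01363   0.01761
  C        -0.06809    0.1021    0.1021    0.1021
  E           2.186     7.148    0.1158    0.1197
  solve Keq expr → x = 0.03404; check Q = 2.0360e-04
Then change container volume by factor 1.5 (V_new/V_old).
Step 2:
                  A         B         M         J
  I           1.457     4.765   0.07718   0.07983
  C        -0.03066   0.04598   0.04598   0.04598
  E           1.427     4.811    0.1232    0.1258
  solve Keq expr → x = 0.01533; check Q = 2.0360e-04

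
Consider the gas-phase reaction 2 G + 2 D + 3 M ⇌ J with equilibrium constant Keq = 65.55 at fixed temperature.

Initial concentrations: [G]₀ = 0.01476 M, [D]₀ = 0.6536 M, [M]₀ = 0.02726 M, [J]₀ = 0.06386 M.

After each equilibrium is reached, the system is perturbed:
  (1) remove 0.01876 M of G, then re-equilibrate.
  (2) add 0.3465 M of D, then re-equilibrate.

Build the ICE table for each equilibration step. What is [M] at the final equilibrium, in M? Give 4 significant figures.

[M]_eq = 0.1968 M

Q₀ = 3.3873e+07 vs Keq = 65.55 ⇒ Q>K, reverse
Step 1:
                   G          D          M          J
  init       0.01476     0.6536    0.02726    0.06386
  Δ           0.1166     0.1166     0.1749   -0.05831
  eq          0.1314     0.7702     0.2022   0.005549
  solve Keq expr → x = -0.05831; check Q = 65.55
Then remove 0.01876 M of G.
Step 2:
                   G          D          M          J
  init        0.1126     0.7702     0.2022   0.005549
  Δ         0.002163   0.002163   0.003244  -0.001081
  eq          0.1148     0.7724     0.2054   0.004467
  solve Keq expr → x = -0.001081; check Q = 65.55
Then add 0.3465 M of D.
Step 3:
                   G          D          M          J
  init        0.1148      1.119     0.2054   0.004467
  Δ        -0.005773  -0.005773   -0.00866   0.002887
  eq           0.109      1.113     0.1968   0.007354
  solve Keq expr → x = 0.002887; check Q = 65.55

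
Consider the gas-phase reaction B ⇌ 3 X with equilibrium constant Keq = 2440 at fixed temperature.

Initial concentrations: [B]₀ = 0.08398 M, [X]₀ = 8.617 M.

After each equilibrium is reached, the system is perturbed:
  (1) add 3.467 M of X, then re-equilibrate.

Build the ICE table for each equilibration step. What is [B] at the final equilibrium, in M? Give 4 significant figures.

Q₀ = 7619 vs Keq = 2440 ⇒ Q>K, reverse
Step 1:
                  B         X
  init      0.08398     8.617
  Δ          0.1414   -0.4242
  eq         0.2254     8.193
  solve Keq expr → x = -0.1414; check Q = 2440
Then add 3.467 M of X.
Step 2:
                  B         X
  init       0.2254     11.66
  Δ          0.2896   -0.8688
  eq          0.515     10.79
  solve Keq expr → x = -0.2896; check Q = 2440

[B]_eq = 0.515 M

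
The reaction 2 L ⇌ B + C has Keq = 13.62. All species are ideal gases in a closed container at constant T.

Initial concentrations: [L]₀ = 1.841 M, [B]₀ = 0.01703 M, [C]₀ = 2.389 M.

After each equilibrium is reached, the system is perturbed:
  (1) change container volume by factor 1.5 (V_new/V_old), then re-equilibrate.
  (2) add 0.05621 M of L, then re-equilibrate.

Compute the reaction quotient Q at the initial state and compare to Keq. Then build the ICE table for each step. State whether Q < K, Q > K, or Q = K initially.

Q₀ = 0.012 vs Keq = 13.62 ⇒ Q<K, forward
Step 1:
                  L         B         C
  init        1.841   0.01703     2.389
  Δ          -1.432    0.7161    0.7161
  eq         0.4088    0.7331     3.105
  solve Keq expr → x = 0.7161; check Q = 13.62
Then change container volume by factor 1.5 (V_new/V_old).
Step 2:
                  L         B         C
  init       0.2725    0.4887      2.07
  Δ               0         0         0
  eq         0.2725    0.4887      2.07
  solve Keq expr → x = 0; check Q = 13.62
Then add 0.05621 M of L.
Step 3:
                  L         B         C
  init       0.3288    0.4887      2.07
  Δ        -0.04799   0.02399   0.02399
  eq         0.2808    0.5127     2.094
  solve Keq expr → x = 0.02399; check Q = 13.62

Q₀ = 0.012; Q < K (proceeds forward)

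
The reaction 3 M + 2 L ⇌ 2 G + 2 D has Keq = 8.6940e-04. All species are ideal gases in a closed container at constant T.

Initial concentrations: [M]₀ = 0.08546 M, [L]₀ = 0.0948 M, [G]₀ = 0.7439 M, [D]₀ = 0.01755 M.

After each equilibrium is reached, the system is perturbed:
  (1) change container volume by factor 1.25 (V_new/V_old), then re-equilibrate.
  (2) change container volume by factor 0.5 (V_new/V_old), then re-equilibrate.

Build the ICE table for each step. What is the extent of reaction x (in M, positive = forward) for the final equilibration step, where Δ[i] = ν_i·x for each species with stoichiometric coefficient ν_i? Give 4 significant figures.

Q₀ = 30.39 vs Keq = 8.6940e-04 ⇒ Q>K, reverse
Step 1:
                   M          L          G          D
  Initial    0.08546     0.0948     0.7439    0.01755
  Change     0.02607    0.01738   -0.01738   -0.01738
  Equil       0.1115     0.1122     0.7265 1.6958e-04
  solve Keq expr → x = -0.00869; check Q = 8.6940e-04
Then change container volume by factor 1.25 (V_new/V_old).
Step 2:
                   M          L          G          D
  Initial    0.08922    0.08974     0.5812 1.3566e-04
  Change  2.1385e-05 1.4256e-05 -1.4256e-05 -1.4256e-05
  Equil      0.08925    0.08976     0.5812 1.2141e-04
  solve Keq expr → x = -7.1282e-06; check Q = 8.6940e-04
Then change container volume by factor 0.5 (V_new/V_old).
Step 3:
                   M          L          G          D
  Initial     0.1785     0.1795      1.162 2.4281e-04
  Change  -1.4989e-04 -9.9924e-05 9.9924e-05 9.9924e-05
  Equil       0.1783     0.1794      1.163 3.4274e-04
  solve Keq expr → x = 4.9962e-05; check Q = 8.6940e-04

x = 4.9962e-05 M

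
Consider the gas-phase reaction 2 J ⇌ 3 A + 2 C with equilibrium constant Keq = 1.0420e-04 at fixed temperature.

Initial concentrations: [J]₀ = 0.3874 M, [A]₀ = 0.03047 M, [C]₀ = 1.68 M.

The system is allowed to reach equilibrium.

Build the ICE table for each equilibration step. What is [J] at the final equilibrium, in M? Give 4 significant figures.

Q₀ = 5.3201e-04 vs Keq = 1.0420e-04 ⇒ Q>K, reverse
Step 1:
                    J           A           C
  Initial      0.3874     0.03047        1.68
  Change     0.008309    -0.01246   -0.008309
  Equil        0.3957     0.01801       1.672
  solve Keq expr → x = -0.004154; check Q = 1.0420e-04

[J]_eq = 0.3957 M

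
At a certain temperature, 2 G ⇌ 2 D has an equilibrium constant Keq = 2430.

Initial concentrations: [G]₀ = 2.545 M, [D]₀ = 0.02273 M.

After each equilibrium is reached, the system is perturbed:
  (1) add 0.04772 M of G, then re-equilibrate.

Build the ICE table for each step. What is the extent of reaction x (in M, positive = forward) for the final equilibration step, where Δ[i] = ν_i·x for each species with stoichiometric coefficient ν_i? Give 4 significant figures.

Q₀ = 7.9767e-05 vs Keq = 2430 ⇒ Q<K, forward
Step 1:
                   G          D
  I            2.545    0.02273
  C           -2.494      2.494
  E          0.05105      2.517
  solve Keq expr → x = 1.247; check Q = 2430
Then add 0.04772 M of G.
Step 2:
                   G          D
  I          0.09877      2.517
  C         -0.04677    0.04677
  E            0.052      2.563
  solve Keq expr → x = 0.02339; check Q = 2430

x = 0.02339 M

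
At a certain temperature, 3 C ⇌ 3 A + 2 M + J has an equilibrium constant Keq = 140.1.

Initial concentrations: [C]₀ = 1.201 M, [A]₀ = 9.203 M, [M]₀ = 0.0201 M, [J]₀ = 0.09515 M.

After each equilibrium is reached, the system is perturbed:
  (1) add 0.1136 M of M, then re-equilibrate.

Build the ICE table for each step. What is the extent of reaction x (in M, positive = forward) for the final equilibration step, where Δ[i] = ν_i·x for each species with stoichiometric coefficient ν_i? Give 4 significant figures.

x = -0.01965 M

Q₀ = 0.0173 vs Keq = 140.1 ⇒ Q<K, forward
Step 1:
                  C         A         M         J
  I           1.201     9.203    0.0201   0.09515
  C           -0.55      0.55    0.3667    0.1833
  E           0.651     9.753    0.3868    0.2785
  solve Keq expr → x = 0.1833; check Q = 140.1
Then add 0.1136 M of M.
Step 2:
                  C         A         M         J
  I           0.651     9.753    0.5004    0.2785
  C         0.05895  -0.05895   -0.0393  -0.01965
  E          0.7099     9.694    0.4611    0.2588
  solve Keq expr → x = -0.01965; check Q = 140.1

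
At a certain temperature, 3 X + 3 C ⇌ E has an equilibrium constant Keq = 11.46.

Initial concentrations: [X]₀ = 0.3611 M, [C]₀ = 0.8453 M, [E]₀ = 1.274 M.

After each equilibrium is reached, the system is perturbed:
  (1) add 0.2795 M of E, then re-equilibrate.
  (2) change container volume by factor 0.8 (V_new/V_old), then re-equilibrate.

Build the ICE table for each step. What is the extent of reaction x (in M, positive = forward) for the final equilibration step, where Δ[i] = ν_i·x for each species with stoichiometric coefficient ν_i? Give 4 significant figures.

Q₀ = 44.8 vs Keq = 11.46 ⇒ Q>K, reverse
Step 1:
                   X          C          E
  I           0.3611     0.8453      1.274
  C           0.1276     0.1276   -0.04253
  E           0.4887     0.9729      1.231
  solve Keq expr → x = -0.04253; check Q = 11.46
Then add 0.2795 M of E.
Step 2:
                   X          C          E
  I           0.4887     0.9729      1.511
  C          0.02205    0.02205  -0.007351
  E           0.5107     0.9949      1.504
  solve Keq expr → x = -0.007351; check Q = 11.46
Then change container volume by factor 0.8 (V_new/V_old).
Step 3:
                   X          C          E
  I           0.6384      1.244       1.88
  C          -0.1389    -0.1389     0.0463
  E           0.4995      1.105      1.926
  solve Keq expr → x = 0.0463; check Q = 11.46

x = 0.0463 M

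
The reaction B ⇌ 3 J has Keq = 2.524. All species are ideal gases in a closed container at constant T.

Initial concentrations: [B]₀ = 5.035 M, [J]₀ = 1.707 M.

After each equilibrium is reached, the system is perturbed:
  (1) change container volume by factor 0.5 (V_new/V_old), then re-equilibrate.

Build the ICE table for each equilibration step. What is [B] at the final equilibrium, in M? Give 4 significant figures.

Q₀ = 0.9879 vs Keq = 2.524 ⇒ Q<K, forward
Step 1:
                   B          J
  Initial      5.035      1.707
  Change     -0.1985     0.5955
  Equil        4.836      2.303
  solve Keq expr → x = 0.1985; check Q = 2.524
Then change container volume by factor 0.5 (V_new/V_old).
Step 2:
                   B          J
  Initial      9.673      4.605
  Change        0.55      -1.65
  Equil        10.22      2.955
  solve Keq expr → x = -0.55; check Q = 2.524

[B]_eq = 10.22 M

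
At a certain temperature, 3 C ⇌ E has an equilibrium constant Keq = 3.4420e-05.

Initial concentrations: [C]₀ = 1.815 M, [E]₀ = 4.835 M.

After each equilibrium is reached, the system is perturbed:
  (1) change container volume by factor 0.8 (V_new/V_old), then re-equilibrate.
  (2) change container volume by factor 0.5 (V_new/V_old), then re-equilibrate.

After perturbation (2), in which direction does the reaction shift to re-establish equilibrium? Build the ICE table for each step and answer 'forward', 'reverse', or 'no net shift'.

Q₀ = 0.8087 vs Keq = 3.4420e-05 ⇒ Q>K, reverse
Step 1:
                   C          E
  Initial      1.815      4.835
  Change       14.09     -4.697
  Equil         15.9     0.1385
  solve Keq expr → x = -4.697; check Q = 3.4420e-05
Then change container volume by factor 0.8 (V_new/V_old).
Step 2:
                   C          E
  Initial      19.88     0.1731
  Change     -0.2606    0.08687
  Equil        19.62       0.26
  solve Keq expr → x = 0.08687; check Q = 3.4420e-05
Then change container volume by factor 0.5 (V_new/V_old).
Step 3:
                   C          E
  Initial      39.24     0.5199
  Change      -3.253      1.084
  Equil        35.99      1.604
  solve Keq expr → x = 1.084; check Q = 3.4420e-05

Direction: forward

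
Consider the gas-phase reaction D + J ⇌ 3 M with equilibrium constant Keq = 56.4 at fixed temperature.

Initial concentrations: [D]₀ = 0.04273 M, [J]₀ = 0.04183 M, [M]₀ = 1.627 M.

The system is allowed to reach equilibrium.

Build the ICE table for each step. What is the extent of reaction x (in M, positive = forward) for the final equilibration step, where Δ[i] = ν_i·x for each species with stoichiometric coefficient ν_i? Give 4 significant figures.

Q₀ = 2410 vs Keq = 56.4 ⇒ Q>K, reverse
Step 1:
                    D           J           M
  Initial     0.04273     0.04183       1.627
  Change       0.1366      0.1366     -0.4097
  Equil        0.1793      0.1784       1.217
  solve Keq expr → x = -0.1366; check Q = 56.4

x = -0.1366 M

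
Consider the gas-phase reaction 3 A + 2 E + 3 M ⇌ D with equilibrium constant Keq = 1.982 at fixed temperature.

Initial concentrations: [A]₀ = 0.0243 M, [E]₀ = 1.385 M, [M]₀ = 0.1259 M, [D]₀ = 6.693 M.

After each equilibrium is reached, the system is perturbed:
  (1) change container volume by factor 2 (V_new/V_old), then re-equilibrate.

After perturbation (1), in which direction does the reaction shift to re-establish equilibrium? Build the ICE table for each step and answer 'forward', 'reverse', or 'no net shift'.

Direction: reverse

Q₀ = 1.2185e+08 vs Keq = 1.982 ⇒ Q>K, reverse
Step 1:
                    A           E           M           D
  init         0.0243       1.385      0.1259       6.693
  Δ            0.8941      0.5961      0.8941      -0.298
  eq           0.9184       1.981        1.02       6.395
  solve Keq expr → x = -0.298; check Q = 1.982
Then change container volume by factor 2 (V_new/V_old).
Step 2:
                    A           E           M           D
  init         0.4592      0.9905        0.51       3.197
  Δ            0.4943      0.3295      0.4943     -0.1648
  eq           0.9535        1.32       1.004       3.033
  solve Keq expr → x = -0.1648; check Q = 1.982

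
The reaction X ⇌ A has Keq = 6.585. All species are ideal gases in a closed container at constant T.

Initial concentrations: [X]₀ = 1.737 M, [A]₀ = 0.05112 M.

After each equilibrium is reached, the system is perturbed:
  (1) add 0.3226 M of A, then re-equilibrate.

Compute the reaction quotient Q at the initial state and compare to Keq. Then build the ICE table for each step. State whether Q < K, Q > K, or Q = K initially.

Q₀ = 0.02943; Q < K (proceeds forward)

Q₀ = 0.02943 vs Keq = 6.585 ⇒ Q<K, forward
Step 1:
                  X         A
  init        1.737   0.05112
  Δ          -1.501     1.501
  eq         0.2357     1.552
  solve Keq expr → x = 1.501; check Q = 6.585
Then add 0.3226 M of A.
Step 2:
                  X         A
  init       0.2357     1.875
  Δ         0.04253  -0.04253
  eq         0.2783     1.832
  solve Keq expr → x = -0.04253; check Q = 6.585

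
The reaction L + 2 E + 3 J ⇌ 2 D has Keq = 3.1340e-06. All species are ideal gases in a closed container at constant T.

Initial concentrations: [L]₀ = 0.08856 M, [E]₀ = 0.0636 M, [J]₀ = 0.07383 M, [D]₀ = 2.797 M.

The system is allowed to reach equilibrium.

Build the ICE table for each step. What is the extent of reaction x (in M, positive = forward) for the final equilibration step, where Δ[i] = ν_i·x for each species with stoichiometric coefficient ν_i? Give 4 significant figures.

x = -1.373 M

Q₀ = 5.4267e+07 vs Keq = 3.1340e-06 ⇒ Q>K, reverse
Step 1:
                   L          E          J          D
  Initial    0.08856     0.0636    0.07383      2.797
  Change       1.373      2.745      4.118     -2.745
  Equil        1.461      2.809      4.192    0.05159
  solve Keq expr → x = -1.373; check Q = 3.1340e-06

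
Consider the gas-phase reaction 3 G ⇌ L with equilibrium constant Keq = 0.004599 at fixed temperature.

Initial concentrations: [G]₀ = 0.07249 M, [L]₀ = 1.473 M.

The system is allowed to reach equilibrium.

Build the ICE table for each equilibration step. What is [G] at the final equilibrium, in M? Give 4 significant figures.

[G]_eq = 3.759 M

Q₀ = 3867 vs Keq = 0.004599 ⇒ Q>K, reverse
Step 1:
                    G           L
  init        0.07249       1.473
  Δ             3.686      -1.229
  eq            3.759      0.2442
  solve Keq expr → x = -1.229; check Q = 0.004599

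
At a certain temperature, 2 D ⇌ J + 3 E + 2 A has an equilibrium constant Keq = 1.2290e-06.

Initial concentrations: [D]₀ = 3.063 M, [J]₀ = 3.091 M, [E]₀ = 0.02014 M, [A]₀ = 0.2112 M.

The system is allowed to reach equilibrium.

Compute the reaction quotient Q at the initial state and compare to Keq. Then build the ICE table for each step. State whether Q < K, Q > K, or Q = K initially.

Q₀ = 1.2005e-07 vs Keq = 1.2290e-06 ⇒ Q<K, forward
Step 1:
                  D         J         E         A
  I           3.063     3.091   0.02014    0.2112
  C        -0.01437  0.007183   0.02155   0.01437
  E           3.049     3.098   0.04169    0.2256
  solve Keq expr → x = 0.007183; check Q = 1.2290e-06

Q₀ = 1.2005e-07; Q < K (proceeds forward)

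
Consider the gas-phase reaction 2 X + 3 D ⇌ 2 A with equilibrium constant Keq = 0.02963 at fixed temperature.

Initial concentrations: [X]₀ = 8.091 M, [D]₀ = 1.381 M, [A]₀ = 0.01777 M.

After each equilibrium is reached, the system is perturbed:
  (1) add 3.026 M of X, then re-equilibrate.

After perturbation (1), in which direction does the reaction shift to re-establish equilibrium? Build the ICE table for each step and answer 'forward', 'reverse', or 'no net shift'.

Direction: forward

Q₀ = 1.8314e-06 vs Keq = 0.02963 ⇒ Q<K, forward
Step 1:
                    X           D           A
  I             8.091       1.381     0.01777
  C           -0.5409     -0.8114      0.5409
  E              7.55      0.5696      0.5587
  solve Keq expr → x = 0.2705; check Q = 0.02963
Then add 3.026 M of X.
Step 2:
                    X           D           A
  I             10.58      0.5696      0.5587
  C          -0.05551    -0.08326     0.05551
  E             10.52      0.4863      0.6142
  solve Keq expr → x = 0.02775; check Q = 0.02963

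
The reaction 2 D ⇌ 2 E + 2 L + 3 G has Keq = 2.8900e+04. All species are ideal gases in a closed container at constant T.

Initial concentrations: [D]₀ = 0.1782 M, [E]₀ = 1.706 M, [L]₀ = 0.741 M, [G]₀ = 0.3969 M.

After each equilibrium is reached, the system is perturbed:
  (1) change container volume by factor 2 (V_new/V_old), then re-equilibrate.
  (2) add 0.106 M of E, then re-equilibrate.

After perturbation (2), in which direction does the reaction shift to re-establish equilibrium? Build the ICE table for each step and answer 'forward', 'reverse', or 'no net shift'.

Direction: reverse

Q₀ = 3.146 vs Keq = 2.8900e+04 ⇒ Q<K, forward
Step 1:
                    D           E           L           G
  Initial      0.1782       1.706       0.741      0.3969
  Change      -0.1728      0.1728      0.1728      0.2592
  Equil      0.005368       1.879      0.9138      0.6561
  solve Keq expr → x = 0.08642; check Q = 2.8900e+04
Then change container volume by factor 2 (V_new/V_old).
Step 2:
                    D           E           L           G
  Initial    0.002684      0.9394      0.4569      0.3281
  Change    -0.002199    0.002199    0.002199    0.003298
  Equil    4.8509e-04      0.9416      0.4591      0.3314
  solve Keq expr → x = 0.001099; check Q = 2.8900e+04
Then add 0.106 M of E.
Step 3:
                    D           E           L           G
  Initial  4.8509e-04       1.048      0.4591      0.3314
  Change   5.4317e-05 -5.4317e-05 -5.4317e-05 -8.1475e-05
  Equil    5.3940e-04       1.048      0.4591      0.3313
  solve Keq expr → x = -2.7158e-05; check Q = 2.8900e+04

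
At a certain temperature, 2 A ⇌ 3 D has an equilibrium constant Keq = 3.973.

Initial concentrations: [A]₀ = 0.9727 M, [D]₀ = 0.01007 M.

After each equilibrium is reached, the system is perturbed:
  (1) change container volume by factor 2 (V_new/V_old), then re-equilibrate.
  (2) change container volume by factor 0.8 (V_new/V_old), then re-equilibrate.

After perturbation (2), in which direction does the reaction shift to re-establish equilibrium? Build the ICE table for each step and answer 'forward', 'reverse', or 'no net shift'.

Direction: reverse

Q₀ = 1.0793e-06 vs Keq = 3.973 ⇒ Q<K, forward
Step 1:
                  A         D
  I          0.9727   0.01007
  C         -0.5695    0.8543
  E          0.4032    0.8644
  solve Keq expr → x = 0.2848; check Q = 3.973
Then change container volume by factor 2 (V_new/V_old).
Step 2:
                  A         D
  I          0.2016    0.4322
  C        -0.03349   0.05023
  E          0.1681    0.4824
  solve Keq expr → x = 0.01674; check Q = 3.973
Then change container volume by factor 0.8 (V_new/V_old).
Step 3:
                  A         D
  I          0.2101     0.603
  C         0.01327   -0.0199
  E          0.2234    0.5831
  solve Keq expr → x = -0.006634; check Q = 3.973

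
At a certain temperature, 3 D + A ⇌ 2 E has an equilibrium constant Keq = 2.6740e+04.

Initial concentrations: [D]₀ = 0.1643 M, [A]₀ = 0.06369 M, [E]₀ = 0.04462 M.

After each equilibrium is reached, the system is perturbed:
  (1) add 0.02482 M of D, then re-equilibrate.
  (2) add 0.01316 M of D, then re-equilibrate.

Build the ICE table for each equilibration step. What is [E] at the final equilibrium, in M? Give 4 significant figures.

Q₀ = 7.048 vs Keq = 2.6740e+04 ⇒ Q<K, forward
Step 1:
                   D          A          E
  I           0.1643    0.06369    0.04462
  C          -0.1321   -0.04402    0.08805
  E          0.03223    0.01967     0.1327
  solve Keq expr → x = 0.04402; check Q = 2.6740e+04
Then add 0.02482 M of D.
Step 2:
                   D          A          E
  I          0.05705    0.01967     0.1327
  C         -0.01835  -0.006116    0.01223
  E           0.0387    0.01355     0.1449
  solve Keq expr → x = 0.006116; check Q = 2.6740e+04
Then add 0.01316 M of D.
Step 3:
                   D          A          E
  I          0.05186    0.01355     0.1449
  C        -0.008772  -0.002924   0.005848
  E          0.04309    0.01063     0.1507
  solve Keq expr → x = 0.002924; check Q = 2.6740e+04

[E]_eq = 0.1507 M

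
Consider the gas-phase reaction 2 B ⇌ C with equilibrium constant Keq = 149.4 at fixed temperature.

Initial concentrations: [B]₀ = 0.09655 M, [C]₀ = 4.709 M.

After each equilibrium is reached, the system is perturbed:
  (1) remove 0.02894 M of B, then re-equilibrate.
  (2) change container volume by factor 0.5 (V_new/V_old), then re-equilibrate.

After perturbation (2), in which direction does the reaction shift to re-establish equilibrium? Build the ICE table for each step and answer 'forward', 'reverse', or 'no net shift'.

Direction: forward

Q₀ = 505.2 vs Keq = 149.4 ⇒ Q>K, reverse
Step 1:
                  B         C
  Initial   0.09655     4.709
  Change    0.08023  -0.04011
  Equil      0.1768     4.669
  solve Keq expr → x = -0.04011; check Q = 149.4
Then remove 0.02894 M of B.
Step 2:
                  B         C
  Initial    0.1478     4.669
  Change    0.02867  -0.01433
  Equil      0.1765     4.655
  solve Keq expr → x = -0.01433; check Q = 149.4
Then change container volume by factor 0.5 (V_new/V_old).
Step 3:
                  B         C
  Initial     0.353     9.309
  Change    -0.1027   0.05135
  Equil      0.2503      9.36
  solve Keq expr → x = 0.05135; check Q = 149.4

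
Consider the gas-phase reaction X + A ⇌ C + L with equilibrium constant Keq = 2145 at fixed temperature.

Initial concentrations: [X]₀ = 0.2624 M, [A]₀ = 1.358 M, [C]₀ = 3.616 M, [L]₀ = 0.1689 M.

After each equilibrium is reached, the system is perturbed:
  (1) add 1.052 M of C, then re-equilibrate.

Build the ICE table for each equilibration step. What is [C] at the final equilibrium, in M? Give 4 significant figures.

[C]_eq = 4.929 M

Q₀ = 1.714 vs Keq = 2145 ⇒ Q<K, forward
Step 1:
                    X           A           C           L
  Initial      0.2624       1.358       3.616      0.1689
  Change      -0.2617     -0.2617      0.2617      0.2617
  Equil    7.1003e-04       1.096       3.878      0.4306
  solve Keq expr → x = 0.2617; check Q = 2145
Then add 1.052 M of C.
Step 2:
                    X           A           C           L
  Initial  7.1003e-04       1.096        4.93      0.4306
  Change   1.9203e-04  1.9203e-04 -1.9203e-04 -1.9203e-04
  Equil    9.0206e-04       1.097       4.929      0.4304
  solve Keq expr → x = -1.9203e-04; check Q = 2145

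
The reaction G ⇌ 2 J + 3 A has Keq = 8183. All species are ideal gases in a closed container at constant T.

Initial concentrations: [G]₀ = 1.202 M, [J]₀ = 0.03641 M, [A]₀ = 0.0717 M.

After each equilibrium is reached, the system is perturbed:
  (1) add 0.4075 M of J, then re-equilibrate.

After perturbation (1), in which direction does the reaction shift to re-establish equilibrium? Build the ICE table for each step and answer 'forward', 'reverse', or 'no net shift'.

Direction: reverse

Q₀ = 4.0653e-07 vs Keq = 8183 ⇒ Q<K, forward
Step 1:
                   G          J          A
  I            1.202    0.03641     0.0717
  C            -1.17      2.341      3.511
  E          0.03174      2.377      3.582
  solve Keq expr → x = 1.17; check Q = 8183
Then add 0.4075 M of J.
Step 2:
                   G          J          A
  I          0.03174      2.784      3.582
  C          0.01011   -0.02021   -0.03032
  E          0.04185      2.764      3.552
  solve Keq expr → x = -0.01011; check Q = 8183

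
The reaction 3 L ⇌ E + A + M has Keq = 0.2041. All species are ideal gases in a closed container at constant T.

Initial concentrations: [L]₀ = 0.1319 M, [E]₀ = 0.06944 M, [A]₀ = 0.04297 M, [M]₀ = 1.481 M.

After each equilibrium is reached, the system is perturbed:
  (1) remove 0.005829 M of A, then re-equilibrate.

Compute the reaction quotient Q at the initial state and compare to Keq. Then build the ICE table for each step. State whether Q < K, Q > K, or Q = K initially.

Q₀ = 1.926; Q > K (proceeds reverse)

Q₀ = 1.926 vs Keq = 0.2041 ⇒ Q>K, reverse
Step 1:
                   L          E          A          M
  I           0.1319    0.06944    0.04297      1.481
  C          0.06374   -0.02125   -0.02125   -0.02125
  E           0.1956    0.04819    0.02172       1.46
  solve Keq expr → x = -0.02125; check Q = 0.2041
Then remove 0.005829 M of A.
Step 2:
                   L          E          A          M
  I           0.1956    0.04819    0.01589       1.46
  C        -0.007421   0.002474   0.002474   0.002474
  E           0.1882    0.05067    0.01837      1.462
  solve Keq expr → x = 0.002474; check Q = 0.2041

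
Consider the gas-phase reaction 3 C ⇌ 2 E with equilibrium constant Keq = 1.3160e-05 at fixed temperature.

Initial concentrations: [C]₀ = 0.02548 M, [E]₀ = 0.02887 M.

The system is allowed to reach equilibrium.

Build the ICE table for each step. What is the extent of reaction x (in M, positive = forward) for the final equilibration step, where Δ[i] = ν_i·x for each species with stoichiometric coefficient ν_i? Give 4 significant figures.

x = -0.0144 M

Q₀ = 50.38 vs Keq = 1.3160e-05 ⇒ Q>K, reverse
Step 1:
                  C         E
  Initial   0.02548   0.02887
  Change    0.04321   -0.0288
  Equil     0.06869 6.5304e-05
  solve Keq expr → x = -0.0144; check Q = 1.3160e-05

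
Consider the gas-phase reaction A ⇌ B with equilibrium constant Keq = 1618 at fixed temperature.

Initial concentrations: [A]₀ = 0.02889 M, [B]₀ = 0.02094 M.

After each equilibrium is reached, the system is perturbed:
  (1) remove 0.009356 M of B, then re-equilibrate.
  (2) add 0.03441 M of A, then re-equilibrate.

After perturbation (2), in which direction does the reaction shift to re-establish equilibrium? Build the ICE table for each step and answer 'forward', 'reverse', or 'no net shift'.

Direction: forward

Q₀ = 0.7248 vs Keq = 1618 ⇒ Q<K, forward
Step 1:
                   A          B
  init       0.02889    0.02094
  Δ         -0.02886    0.02886
  eq      3.0778e-05     0.0498
  solve Keq expr → x = 0.02886; check Q = 1618
Then remove 0.009356 M of B.
Step 2:
                   A          B
  init    3.0778e-05    0.04044
  Δ       -5.7789e-06 5.7789e-06
  eq      2.4999e-05    0.04045
  solve Keq expr → x = 5.7789e-06; check Q = 1618
Then add 0.03441 M of A.
Step 3:
                   A          B
  init       0.03443    0.04045
  Δ         -0.03439    0.03439
  eq      4.6253e-05    0.07484
  solve Keq expr → x = 0.03439; check Q = 1618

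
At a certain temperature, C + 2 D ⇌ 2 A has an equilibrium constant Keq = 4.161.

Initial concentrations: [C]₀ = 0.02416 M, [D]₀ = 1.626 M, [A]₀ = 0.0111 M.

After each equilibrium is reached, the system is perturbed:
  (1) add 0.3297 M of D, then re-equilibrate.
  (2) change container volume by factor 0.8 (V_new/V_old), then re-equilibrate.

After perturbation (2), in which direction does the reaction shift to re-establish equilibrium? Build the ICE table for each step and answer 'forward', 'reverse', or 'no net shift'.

Q₀ = 0.001929 vs Keq = 4.161 ⇒ Q<K, forward
Step 1:
                  C         D         A
  I         0.02416     1.626    0.0111
  C        -0.02383  -0.04765   0.04765
  E       3.3302e-04     1.578   0.05875
  solve Keq expr → x = 0.02383; check Q = 4.161
Then add 0.3297 M of D.
Step 2:
                  C         D         A
  I       3.3302e-04     1.908   0.05875
  C       -1.0349e-04 -2.0697e-04 2.0697e-04
  E       2.2953e-04     1.908   0.05896
  solve Keq expr → x = 1.0349e-04; check Q = 4.161
Then change container volume by factor 0.8 (V_new/V_old).
Step 3:
                  C         D         A
  I       2.8692e-04     2.385    0.0737
  C       -5.6655e-05 -1.1331e-04 1.1331e-04
  E       2.3026e-04     2.385   0.07381
  solve Keq expr → x = 5.6655e-05; check Q = 4.161

Direction: forward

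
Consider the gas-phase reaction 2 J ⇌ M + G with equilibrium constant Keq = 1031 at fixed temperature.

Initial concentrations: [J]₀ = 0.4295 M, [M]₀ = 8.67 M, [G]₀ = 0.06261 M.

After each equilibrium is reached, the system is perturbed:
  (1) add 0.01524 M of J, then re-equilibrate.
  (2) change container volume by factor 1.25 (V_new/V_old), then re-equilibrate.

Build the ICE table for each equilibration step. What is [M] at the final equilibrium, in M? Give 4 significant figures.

Q₀ = 2.943 vs Keq = 1031 ⇒ Q<K, forward
Step 1:
                   J          M          G
  Initial     0.4295       8.67    0.06261
  Change     -0.3828     0.1914     0.1914
  Equil      0.04672      8.861      0.254
  solve Keq expr → x = 0.1914; check Q = 1031
Then add 0.01524 M of J.
Step 2:
                   J          M          G
  Initial    0.06196      8.861      0.254
  Change    -0.01456   0.007278   0.007278
  Equil      0.04741      8.869     0.2613
  solve Keq expr → x = 0.007278; check Q = 1031
Then change container volume by factor 1.25 (V_new/V_old).
Step 3:
                   J          M          G
  Initial    0.03793      7.095      0.209
  Change           0          0          0
  Equil      0.03793      7.095      0.209
  solve Keq expr → x = 0; check Q = 1031

[M]_eq = 7.095 M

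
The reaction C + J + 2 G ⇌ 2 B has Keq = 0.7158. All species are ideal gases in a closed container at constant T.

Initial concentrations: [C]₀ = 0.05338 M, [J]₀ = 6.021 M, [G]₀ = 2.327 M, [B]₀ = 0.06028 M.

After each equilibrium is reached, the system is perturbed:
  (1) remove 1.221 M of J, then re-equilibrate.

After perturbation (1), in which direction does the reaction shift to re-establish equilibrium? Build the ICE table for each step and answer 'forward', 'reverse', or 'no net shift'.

Direction: reverse

Q₀ = 0.002088 vs Keq = 0.7158 ⇒ Q<K, forward
Step 1:
                  C         J         G         B
  Initial   0.05338     6.021     2.327   0.06028
  Change    -0.0521   -0.0521   -0.1042    0.1042
  Equil    0.001282     5.969     2.223    0.1645
  solve Keq expr → x = 0.0521; check Q = 0.7158
Then remove 1.221 M of J.
Step 2:
                  C         J         G         B
  Initial  0.001282     4.748     2.223    0.1645
  Change  3.1618e-04 3.1618e-04 6.3236e-04 -6.3236e-04
  Equil    0.001598     4.748     2.223    0.1638
  solve Keq expr → x = -3.1618e-04; check Q = 0.7158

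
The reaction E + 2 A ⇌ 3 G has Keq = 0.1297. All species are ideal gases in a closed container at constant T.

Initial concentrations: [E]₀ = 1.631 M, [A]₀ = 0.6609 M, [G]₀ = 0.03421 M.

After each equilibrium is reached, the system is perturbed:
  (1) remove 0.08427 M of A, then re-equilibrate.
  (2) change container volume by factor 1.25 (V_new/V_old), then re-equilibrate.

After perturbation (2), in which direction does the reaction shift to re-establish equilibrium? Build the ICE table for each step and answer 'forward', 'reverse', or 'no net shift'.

Q₀ = 5.6200e-05 vs Keq = 0.1297 ⇒ Q<K, forward
Step 1:
                   E          A          G
  init         1.631     0.6609    0.03421
  Δ          -0.1034    -0.2068     0.3102
  eq           1.528     0.4541     0.3444
  solve Keq expr → x = 0.1034; check Q = 0.1297
Then remove 0.08427 M of A.
Step 2:
                   E          A          G
  init         1.528     0.3698     0.3444
  Δ          0.01064    0.02128   -0.03192
  eq           1.538     0.3911     0.3125
  solve Keq expr → x = -0.01064; check Q = 0.1297
Then change container volume by factor 1.25 (V_new/V_old).
Step 3:
                   E          A          G
  init         1.231     0.3129       0.25
  Δ                0          0          0
  eq           1.231     0.3129       0.25
  solve Keq expr → x = 0; check Q = 0.1297

Direction: no net shift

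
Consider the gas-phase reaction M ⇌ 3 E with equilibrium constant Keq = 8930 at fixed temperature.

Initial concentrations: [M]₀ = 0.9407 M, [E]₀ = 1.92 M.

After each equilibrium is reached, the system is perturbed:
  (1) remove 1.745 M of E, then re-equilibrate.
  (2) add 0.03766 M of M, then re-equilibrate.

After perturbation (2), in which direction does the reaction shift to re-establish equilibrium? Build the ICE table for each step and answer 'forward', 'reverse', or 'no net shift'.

Q₀ = 7.524 vs Keq = 8930 ⇒ Q<K, forward
Step 1:
                   M          E
  Initial     0.9407       1.92
  Change      -0.929      2.787
  Equil      0.01168      4.707
  solve Keq expr → x = 0.929; check Q = 8930
Then remove 1.745 M of E.
Step 2:
                   M          E
  Initial    0.01168      2.962
  Change   -0.008691    0.02607
  Equil     0.002988      2.988
  solve Keq expr → x = 0.008691; check Q = 8930
Then add 0.03766 M of M.
Step 3:
                   M          E
  Initial    0.04065      2.988
  Change    -0.03731     0.1119
  Equil     0.003336        3.1
  solve Keq expr → x = 0.03731; check Q = 8930

Direction: forward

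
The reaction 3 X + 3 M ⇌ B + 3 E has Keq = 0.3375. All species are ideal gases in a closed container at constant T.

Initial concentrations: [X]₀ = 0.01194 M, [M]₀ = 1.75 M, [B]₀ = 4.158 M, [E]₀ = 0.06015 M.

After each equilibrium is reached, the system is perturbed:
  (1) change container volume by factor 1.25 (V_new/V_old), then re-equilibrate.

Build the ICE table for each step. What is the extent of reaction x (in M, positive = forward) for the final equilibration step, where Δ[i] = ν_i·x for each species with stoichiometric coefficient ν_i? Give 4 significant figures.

x = -6.8799e-04 M

Q₀ = 99.19 vs Keq = 0.3375 ⇒ Q>K, reverse
Step 1:
                   X          M          B          E
  Initial    0.01194       1.75      4.158    0.06015
  Change     0.02877    0.02877   -0.00959   -0.02877
  Equil      0.04071      1.779      4.148    0.03138
  solve Keq expr → x = -0.00959; check Q = 0.3375
Then change container volume by factor 1.25 (V_new/V_old).
Step 2:
                   X          M          B          E
  Initial    0.03257      1.423      3.319     0.0251
  Change    0.002064   0.002064 -6.8799e-04  -0.002064
  Equil      0.03463      1.425      3.318    0.02304
  solve Keq expr → x = -6.8799e-04; check Q = 0.3375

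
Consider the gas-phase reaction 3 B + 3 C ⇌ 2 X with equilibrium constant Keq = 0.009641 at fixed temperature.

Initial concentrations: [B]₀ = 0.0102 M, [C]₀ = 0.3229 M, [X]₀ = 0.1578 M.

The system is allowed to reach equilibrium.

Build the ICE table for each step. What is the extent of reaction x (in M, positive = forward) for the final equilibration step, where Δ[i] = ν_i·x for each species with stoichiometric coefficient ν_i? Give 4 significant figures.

Q₀ = 6.9696e+05 vs Keq = 0.009641 ⇒ Q>K, reverse
Step 1:
                  B         C         X
  Initial    0.0102    0.3229    0.1578
  Change     0.2296    0.2296   -0.1531
  Equil      0.2398    0.5525  0.004735
  solve Keq expr → x = -0.07653; check Q = 0.009641

x = -0.07653 M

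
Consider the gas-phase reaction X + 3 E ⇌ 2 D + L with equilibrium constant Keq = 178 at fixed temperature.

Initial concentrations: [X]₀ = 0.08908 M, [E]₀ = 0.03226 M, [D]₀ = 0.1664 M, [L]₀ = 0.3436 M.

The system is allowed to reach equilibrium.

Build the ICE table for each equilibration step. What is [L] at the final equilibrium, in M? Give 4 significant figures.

[L]_eq = 0.3307 M

Q₀ = 3181 vs Keq = 178 ⇒ Q>K, reverse
Step 1:
                   X          E          D          L
  init       0.08908    0.03226     0.1664     0.3436
  Δ          0.01295    0.03884   -0.02589   -0.01295
  eq           0.102     0.0711     0.1405     0.3307
  solve Keq expr → x = -0.01295; check Q = 178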